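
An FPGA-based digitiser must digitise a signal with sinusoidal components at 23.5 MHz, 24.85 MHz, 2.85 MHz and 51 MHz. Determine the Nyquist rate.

Highest-frequency component: 51 MHz.
Nyquist rate = 2 × 51 MHz = 102 MHz.

102 MHz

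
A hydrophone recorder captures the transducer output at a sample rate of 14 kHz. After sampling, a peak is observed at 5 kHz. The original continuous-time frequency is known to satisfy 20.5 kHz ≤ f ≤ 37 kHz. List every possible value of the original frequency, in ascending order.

23 kHz, 33 kHz, 37 kHz

Frequencies that alias to 5 kHz are k·fs ± 5 kHz for integer k ≥ 0.
k=0: 5 kHz.
k=1: 9 kHz, 19 kHz.
k=2: 23 kHz, 33 kHz.
k=3: 37 kHz, 47 kHz.
k=4: 51 kHz, 61 kHz.
Within [20.5 kHz, 37 kHz]: 23 kHz, 33 kHz, 37 kHz.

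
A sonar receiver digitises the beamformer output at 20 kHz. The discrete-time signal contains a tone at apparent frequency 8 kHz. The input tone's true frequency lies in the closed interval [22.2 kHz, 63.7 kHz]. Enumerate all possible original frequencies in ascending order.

Frequencies that alias to 8 kHz are k·fs ± 8 kHz for integer k ≥ 0.
k=0: 8 kHz.
k=1: 12 kHz, 28 kHz.
k=2: 32 kHz, 48 kHz.
k=3: 52 kHz, 68 kHz.
k=4: 72 kHz, 88 kHz.
Within [22.2 kHz, 63.7 kHz]: 28 kHz, 32 kHz, 48 kHz, 52 kHz.

28 kHz, 32 kHz, 48 kHz, 52 kHz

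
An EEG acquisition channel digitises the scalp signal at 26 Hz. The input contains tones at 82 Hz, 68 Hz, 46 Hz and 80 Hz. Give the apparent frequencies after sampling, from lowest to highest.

fs/2 = 13 Hz.
82 Hz mod fs = 4 Hz.
4 Hz ≤ fs/2 = 13 Hz, appears at 4 Hz.
68 Hz mod fs = 16 Hz.
16 Hz > fs/2 = 13 Hz, folds to fs − 16 Hz = 10 Hz.
46 Hz mod fs = 20 Hz.
20 Hz > fs/2 = 13 Hz, folds to fs − 20 Hz = 6 Hz.
80 Hz mod fs = 2 Hz.
2 Hz ≤ fs/2 = 13 Hz, appears at 2 Hz.
Distinct values: {2 Hz, 4 Hz, 6 Hz, 10 Hz}.

2 Hz, 4 Hz, 6 Hz, 10 Hz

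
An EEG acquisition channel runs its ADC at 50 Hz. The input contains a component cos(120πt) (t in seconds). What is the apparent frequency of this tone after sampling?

10 Hz

ω = 120π rad/s → f = ω/(2π) = 60 Hz.
60 Hz mod fs = 10 Hz.
10 Hz ≤ fs/2 = 25 Hz, appears at 10 Hz.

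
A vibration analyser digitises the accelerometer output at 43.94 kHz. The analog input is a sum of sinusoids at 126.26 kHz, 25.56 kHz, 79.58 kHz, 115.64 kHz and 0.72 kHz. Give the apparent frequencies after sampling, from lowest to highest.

fs/2 = 21.97 kHz.
126.26 kHz mod fs = 38.38 kHz.
38.38 kHz > fs/2 = 21.97 kHz, folds to fs − 38.38 kHz = 5.56 kHz.
25.56 kHz > fs/2 = 21.97 kHz, folds to fs − 25.56 kHz = 18.38 kHz.
79.58 kHz mod fs = 35.64 kHz.
35.64 kHz > fs/2 = 21.97 kHz, folds to fs − 35.64 kHz = 8.3 kHz.
115.64 kHz mod fs = 27.76 kHz.
27.76 kHz > fs/2 = 21.97 kHz, folds to fs − 27.76 kHz = 16.18 kHz.
0.72 kHz ≤ fs/2 = 21.97 kHz, passes unchanged.
Distinct values: {0.72 kHz, 5.56 kHz, 8.3 kHz, 16.18 kHz, 18.38 kHz}.

0.72 kHz, 5.56 kHz, 8.3 kHz, 16.18 kHz, 18.38 kHz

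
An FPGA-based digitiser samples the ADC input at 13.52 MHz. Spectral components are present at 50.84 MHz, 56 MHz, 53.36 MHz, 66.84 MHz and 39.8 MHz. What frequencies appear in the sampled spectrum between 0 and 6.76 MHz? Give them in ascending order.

0.72 MHz, 0.76 MHz, 1.92 MHz, 3.24 MHz

fs/2 = 6.76 MHz.
50.84 MHz mod fs = 10.28 MHz.
10.28 MHz > fs/2 = 6.76 MHz, folds to fs − 10.28 MHz = 3.24 MHz.
56 MHz mod fs = 1.92 MHz.
1.92 MHz ≤ fs/2 = 6.76 MHz, appears at 1.92 MHz.
53.36 MHz mod fs = 12.8 MHz.
12.8 MHz > fs/2 = 6.76 MHz, folds to fs − 12.8 MHz = 0.72 MHz.
66.84 MHz mod fs = 12.76 MHz.
12.76 MHz > fs/2 = 6.76 MHz, folds to fs − 12.76 MHz = 0.76 MHz.
39.8 MHz mod fs = 12.76 MHz.
12.76 MHz > fs/2 = 6.76 MHz, folds to fs − 12.76 MHz = 0.76 MHz.
Distinct values: {0.72 MHz, 0.76 MHz, 1.92 MHz, 3.24 MHz}.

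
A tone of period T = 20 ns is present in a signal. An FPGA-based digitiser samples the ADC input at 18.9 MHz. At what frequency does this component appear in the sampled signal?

T = 20 ns → f = 1/T = 50 MHz.
50 MHz mod fs = 12.2 MHz.
12.2 MHz > fs/2 = 9.45 MHz, folds to fs − 12.2 MHz = 6.7 MHz.

6.7 MHz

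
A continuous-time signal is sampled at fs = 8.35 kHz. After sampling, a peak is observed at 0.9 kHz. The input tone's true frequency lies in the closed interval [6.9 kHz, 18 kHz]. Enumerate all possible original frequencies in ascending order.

Frequencies that alias to 0.9 kHz are k·fs ± 0.9 kHz for integer k ≥ 0.
k=0: 0.9 kHz.
k=1: 7.45 kHz, 9.25 kHz.
k=2: 15.8 kHz, 17.6 kHz.
k=3: 24.15 kHz, 25.95 kHz.
Within [6.9 kHz, 18 kHz]: 7.45 kHz, 9.25 kHz, 15.8 kHz, 17.6 kHz.

7.45 kHz, 9.25 kHz, 15.8 kHz, 17.6 kHz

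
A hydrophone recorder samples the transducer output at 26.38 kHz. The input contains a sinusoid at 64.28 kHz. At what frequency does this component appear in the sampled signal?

11.52 kHz

64.28 kHz mod fs = 11.52 kHz.
11.52 kHz ≤ fs/2 = 13.19 kHz, appears at 11.52 kHz.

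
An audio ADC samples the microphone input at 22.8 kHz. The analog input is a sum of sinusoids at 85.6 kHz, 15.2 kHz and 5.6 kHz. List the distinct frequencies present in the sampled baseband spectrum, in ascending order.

fs/2 = 11.4 kHz.
85.6 kHz mod fs = 17.2 kHz.
17.2 kHz > fs/2 = 11.4 kHz, folds to fs − 17.2 kHz = 5.6 kHz.
15.2 kHz > fs/2 = 11.4 kHz, folds to fs − 15.2 kHz = 7.6 kHz.
5.6 kHz ≤ fs/2 = 11.4 kHz, passes unchanged.
Distinct values: {5.6 kHz, 7.6 kHz}.

5.6 kHz, 7.6 kHz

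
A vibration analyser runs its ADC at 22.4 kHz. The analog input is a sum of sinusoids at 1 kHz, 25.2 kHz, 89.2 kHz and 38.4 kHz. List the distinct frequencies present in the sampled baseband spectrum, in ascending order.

fs/2 = 11.2 kHz.
1 kHz ≤ fs/2 = 11.2 kHz, passes unchanged.
25.2 kHz mod fs = 2.8 kHz.
2.8 kHz ≤ fs/2 = 11.2 kHz, appears at 2.8 kHz.
89.2 kHz mod fs = 22 kHz.
22 kHz > fs/2 = 11.2 kHz, folds to fs − 22 kHz = 0.4 kHz.
38.4 kHz mod fs = 16 kHz.
16 kHz > fs/2 = 11.2 kHz, folds to fs − 16 kHz = 6.4 kHz.
Distinct values: {0.4 kHz, 1 kHz, 2.8 kHz, 6.4 kHz}.

0.4 kHz, 1 kHz, 2.8 kHz, 6.4 kHz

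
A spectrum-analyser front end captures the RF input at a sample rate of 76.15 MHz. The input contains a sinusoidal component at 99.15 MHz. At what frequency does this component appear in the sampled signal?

99.15 MHz mod fs = 23 MHz.
23 MHz ≤ fs/2 = 38.075 MHz, appears at 23 MHz.

23 MHz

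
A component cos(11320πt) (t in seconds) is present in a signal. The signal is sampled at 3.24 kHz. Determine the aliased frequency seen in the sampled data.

0.82 kHz

ω = 11320π rad/s → f = ω/(2π) = 5660 Hz = 5.66 kHz.
5.66 kHz mod fs = 2.42 kHz.
2.42 kHz > fs/2 = 1.62 kHz, folds to fs − 2.42 kHz = 0.82 kHz.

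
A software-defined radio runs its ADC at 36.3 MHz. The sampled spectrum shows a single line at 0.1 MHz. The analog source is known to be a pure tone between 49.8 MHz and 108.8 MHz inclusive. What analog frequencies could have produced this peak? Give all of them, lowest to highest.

Frequencies that alias to 0.1 MHz are k·fs ± 0.1 MHz for integer k ≥ 0.
k=0: 0.1 MHz.
k=1: 36.2 MHz, 36.4 MHz.
k=2: 72.5 MHz, 72.7 MHz.
k=3: 108.8 MHz, 109 MHz.
k=4: 145.1 MHz, 145.3 MHz.
Within [49.8 MHz, 108.8 MHz]: 72.5 MHz, 72.7 MHz, 108.8 MHz.

72.5 MHz, 72.7 MHz, 108.8 MHz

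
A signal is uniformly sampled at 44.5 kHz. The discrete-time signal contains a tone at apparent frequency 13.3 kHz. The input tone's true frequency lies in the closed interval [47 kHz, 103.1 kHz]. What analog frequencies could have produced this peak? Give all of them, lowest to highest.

Frequencies that alias to 13.3 kHz are k·fs ± 13.3 kHz for integer k ≥ 0.
k=0: 13.3 kHz.
k=1: 31.2 kHz, 57.8 kHz.
k=2: 75.7 kHz, 102.3 kHz.
k=3: 120.2 kHz, 146.8 kHz.
Within [47 kHz, 103.1 kHz]: 57.8 kHz, 75.7 kHz, 102.3 kHz.

57.8 kHz, 75.7 kHz, 102.3 kHz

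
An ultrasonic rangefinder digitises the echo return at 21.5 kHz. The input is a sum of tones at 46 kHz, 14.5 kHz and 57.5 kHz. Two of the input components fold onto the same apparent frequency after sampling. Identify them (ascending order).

14.5 kHz, 57.5 kHz

fs/2 = 10.75 kHz.
46 kHz mod fs = 3 kHz.
3 kHz ≤ fs/2 = 10.75 kHz, appears at 3 kHz.
14.5 kHz > fs/2 = 10.75 kHz, folds to fs − 14.5 kHz = 7 kHz.
57.5 kHz mod fs = 14.5 kHz.
14.5 kHz > fs/2 = 10.75 kHz, folds to fs − 14.5 kHz = 7 kHz.
14.5 kHz and 57.5 kHz both map to 7 kHz.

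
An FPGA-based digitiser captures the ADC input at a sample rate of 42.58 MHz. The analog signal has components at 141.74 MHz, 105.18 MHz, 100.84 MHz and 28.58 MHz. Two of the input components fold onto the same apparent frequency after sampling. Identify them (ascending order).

fs/2 = 21.29 MHz.
141.74 MHz mod fs = 14 MHz.
14 MHz ≤ fs/2 = 21.29 MHz, appears at 14 MHz.
105.18 MHz mod fs = 20.02 MHz.
20.02 MHz ≤ fs/2 = 21.29 MHz, appears at 20.02 MHz.
100.84 MHz mod fs = 15.68 MHz.
15.68 MHz ≤ fs/2 = 21.29 MHz, appears at 15.68 MHz.
28.58 MHz > fs/2 = 21.29 MHz, folds to fs − 28.58 MHz = 14 MHz.
28.58 MHz and 141.74 MHz both map to 14 MHz.

28.58 MHz, 141.74 MHz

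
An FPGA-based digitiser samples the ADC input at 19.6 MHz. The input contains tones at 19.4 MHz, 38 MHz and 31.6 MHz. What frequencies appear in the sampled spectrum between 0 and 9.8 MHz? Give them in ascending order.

0.2 MHz, 1.2 MHz, 7.6 MHz

fs/2 = 9.8 MHz.
19.4 MHz > fs/2 = 9.8 MHz, folds to fs − 19.4 MHz = 0.2 MHz.
38 MHz mod fs = 18.4 MHz.
18.4 MHz > fs/2 = 9.8 MHz, folds to fs − 18.4 MHz = 1.2 MHz.
31.6 MHz mod fs = 12 MHz.
12 MHz > fs/2 = 9.8 MHz, folds to fs − 12 MHz = 7.6 MHz.
Distinct values: {0.2 MHz, 1.2 MHz, 7.6 MHz}.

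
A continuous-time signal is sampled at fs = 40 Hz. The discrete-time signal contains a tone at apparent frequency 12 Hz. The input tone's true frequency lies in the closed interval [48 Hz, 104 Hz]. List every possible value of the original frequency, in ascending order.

Frequencies that alias to 12 Hz are k·fs ± 12 Hz for integer k ≥ 0.
k=0: 12 Hz.
k=1: 28 Hz, 52 Hz.
k=2: 68 Hz, 92 Hz.
k=3: 108 Hz, 132 Hz.
Within [48 Hz, 104 Hz]: 52 Hz, 68 Hz, 92 Hz.

52 Hz, 68 Hz, 92 Hz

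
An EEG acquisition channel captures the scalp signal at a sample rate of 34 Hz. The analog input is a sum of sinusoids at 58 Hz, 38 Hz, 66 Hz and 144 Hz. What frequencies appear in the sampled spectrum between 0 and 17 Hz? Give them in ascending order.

2 Hz, 4 Hz, 8 Hz, 10 Hz

fs/2 = 17 Hz.
58 Hz mod fs = 24 Hz.
24 Hz > fs/2 = 17 Hz, folds to fs − 24 Hz = 10 Hz.
38 Hz mod fs = 4 Hz.
4 Hz ≤ fs/2 = 17 Hz, appears at 4 Hz.
66 Hz mod fs = 32 Hz.
32 Hz > fs/2 = 17 Hz, folds to fs − 32 Hz = 2 Hz.
144 Hz mod fs = 8 Hz.
8 Hz ≤ fs/2 = 17 Hz, appears at 8 Hz.
Distinct values: {2 Hz, 4 Hz, 8 Hz, 10 Hz}.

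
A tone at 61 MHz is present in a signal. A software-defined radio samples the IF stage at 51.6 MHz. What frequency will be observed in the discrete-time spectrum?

9.4 MHz

61 MHz mod fs = 9.4 MHz.
9.4 MHz ≤ fs/2 = 25.8 MHz, appears at 9.4 MHz.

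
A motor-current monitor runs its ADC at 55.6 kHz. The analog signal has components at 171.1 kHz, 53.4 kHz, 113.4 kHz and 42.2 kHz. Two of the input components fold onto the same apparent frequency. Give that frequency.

fs/2 = 27.8 kHz.
171.1 kHz mod fs = 4.3 kHz.
4.3 kHz ≤ fs/2 = 27.8 kHz, appears at 4.3 kHz.
53.4 kHz > fs/2 = 27.8 kHz, folds to fs − 53.4 kHz = 2.2 kHz.
113.4 kHz mod fs = 2.2 kHz.
2.2 kHz ≤ fs/2 = 27.8 kHz, appears at 2.2 kHz.
42.2 kHz > fs/2 = 27.8 kHz, folds to fs − 42.2 kHz = 13.4 kHz.
53.4 kHz and 113.4 kHz both map to 2.2 kHz.

2.2 kHz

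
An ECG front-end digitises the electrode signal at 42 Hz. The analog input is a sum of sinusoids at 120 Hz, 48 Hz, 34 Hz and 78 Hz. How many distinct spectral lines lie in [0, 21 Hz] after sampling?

2

fs/2 = 21 Hz.
120 Hz mod fs = 36 Hz.
36 Hz > fs/2 = 21 Hz, folds to fs − 36 Hz = 6 Hz.
48 Hz mod fs = 6 Hz.
6 Hz ≤ fs/2 = 21 Hz, appears at 6 Hz.
34 Hz > fs/2 = 21 Hz, folds to fs − 34 Hz = 8 Hz.
78 Hz mod fs = 36 Hz.
36 Hz > fs/2 = 21 Hz, folds to fs − 36 Hz = 6 Hz.
Distinct values: {6 Hz, 8 Hz} → 2.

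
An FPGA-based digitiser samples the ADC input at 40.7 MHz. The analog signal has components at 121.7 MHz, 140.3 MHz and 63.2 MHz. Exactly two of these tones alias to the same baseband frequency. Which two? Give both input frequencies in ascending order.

fs/2 = 20.35 MHz.
121.7 MHz mod fs = 40.3 MHz.
40.3 MHz > fs/2 = 20.35 MHz, folds to fs − 40.3 MHz = 0.4 MHz.
140.3 MHz mod fs = 18.2 MHz.
18.2 MHz ≤ fs/2 = 20.35 MHz, appears at 18.2 MHz.
63.2 MHz mod fs = 22.5 MHz.
22.5 MHz > fs/2 = 20.35 MHz, folds to fs − 22.5 MHz = 18.2 MHz.
63.2 MHz and 140.3 MHz both map to 18.2 MHz.

63.2 MHz, 140.3 MHz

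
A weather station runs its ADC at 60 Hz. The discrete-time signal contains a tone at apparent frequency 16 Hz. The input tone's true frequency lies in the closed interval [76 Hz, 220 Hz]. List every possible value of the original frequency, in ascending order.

Frequencies that alias to 16 Hz are k·fs ± 16 Hz for integer k ≥ 0.
k=0: 16 Hz.
k=1: 44 Hz, 76 Hz.
k=2: 104 Hz, 136 Hz.
k=3: 164 Hz, 196 Hz.
k=4: 224 Hz, 256 Hz.
Within [76 Hz, 220 Hz]: 76 Hz, 104 Hz, 136 Hz, 164 Hz, 196 Hz.

76 Hz, 104 Hz, 136 Hz, 164 Hz, 196 Hz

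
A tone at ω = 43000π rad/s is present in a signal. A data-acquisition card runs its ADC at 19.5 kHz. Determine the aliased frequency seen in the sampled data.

ω = 43000π rad/s → f = ω/(2π) = 21500 Hz = 21.5 kHz.
21.5 kHz mod fs = 2 kHz.
2 kHz ≤ fs/2 = 9.75 kHz, appears at 2 kHz.

2 kHz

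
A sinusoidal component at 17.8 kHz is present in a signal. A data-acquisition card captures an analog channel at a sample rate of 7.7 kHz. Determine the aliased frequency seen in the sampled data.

2.4 kHz

17.8 kHz mod fs = 2.4 kHz.
2.4 kHz ≤ fs/2 = 3.85 kHz, appears at 2.4 kHz.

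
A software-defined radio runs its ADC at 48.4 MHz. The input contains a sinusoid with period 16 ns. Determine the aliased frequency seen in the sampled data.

14.1 MHz

T = 16 ns → f = 1/T = 62.5 MHz.
62.5 MHz mod fs = 14.1 MHz.
14.1 MHz ≤ fs/2 = 24.2 MHz, appears at 14.1 MHz.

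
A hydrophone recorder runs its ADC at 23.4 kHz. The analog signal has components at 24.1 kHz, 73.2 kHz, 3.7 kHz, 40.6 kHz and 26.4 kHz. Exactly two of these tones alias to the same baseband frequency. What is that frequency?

fs/2 = 11.7 kHz.
24.1 kHz mod fs = 0.7 kHz.
0.7 kHz ≤ fs/2 = 11.7 kHz, appears at 0.7 kHz.
73.2 kHz mod fs = 3 kHz.
3 kHz ≤ fs/2 = 11.7 kHz, appears at 3 kHz.
3.7 kHz ≤ fs/2 = 11.7 kHz, passes unchanged.
40.6 kHz mod fs = 17.2 kHz.
17.2 kHz > fs/2 = 11.7 kHz, folds to fs − 17.2 kHz = 6.2 kHz.
26.4 kHz mod fs = 3 kHz.
3 kHz ≤ fs/2 = 11.7 kHz, appears at 3 kHz.
26.4 kHz and 73.2 kHz both map to 3 kHz.

3 kHz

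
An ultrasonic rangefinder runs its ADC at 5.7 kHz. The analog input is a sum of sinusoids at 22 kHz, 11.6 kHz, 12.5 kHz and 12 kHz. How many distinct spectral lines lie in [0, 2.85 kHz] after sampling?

fs/2 = 2.85 kHz.
22 kHz mod fs = 4.9 kHz.
4.9 kHz > fs/2 = 2.85 kHz, folds to fs − 4.9 kHz = 0.8 kHz.
11.6 kHz mod fs = 0.2 kHz.
0.2 kHz ≤ fs/2 = 2.85 kHz, appears at 0.2 kHz.
12.5 kHz mod fs = 1.1 kHz.
1.1 kHz ≤ fs/2 = 2.85 kHz, appears at 1.1 kHz.
12 kHz mod fs = 0.6 kHz.
0.6 kHz ≤ fs/2 = 2.85 kHz, appears at 0.6 kHz.
Distinct values: {0.2 kHz, 0.6 kHz, 0.8 kHz, 1.1 kHz} → 4.

4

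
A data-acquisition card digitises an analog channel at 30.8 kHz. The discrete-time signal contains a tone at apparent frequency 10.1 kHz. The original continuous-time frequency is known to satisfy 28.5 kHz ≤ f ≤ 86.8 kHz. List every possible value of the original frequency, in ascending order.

Frequencies that alias to 10.1 kHz are k·fs ± 10.1 kHz for integer k ≥ 0.
k=0: 10.1 kHz.
k=1: 20.7 kHz, 40.9 kHz.
k=2: 51.5 kHz, 71.7 kHz.
k=3: 82.3 kHz, 102.5 kHz.
k=4: 113.1 kHz, 133.3 kHz.
Within [28.5 kHz, 86.8 kHz]: 40.9 kHz, 51.5 kHz, 71.7 kHz, 82.3 kHz.

40.9 kHz, 51.5 kHz, 71.7 kHz, 82.3 kHz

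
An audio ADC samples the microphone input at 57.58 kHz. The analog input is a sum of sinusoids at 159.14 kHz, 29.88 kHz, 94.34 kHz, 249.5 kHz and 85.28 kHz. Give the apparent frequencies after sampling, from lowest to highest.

fs/2 = 28.79 kHz.
159.14 kHz mod fs = 43.98 kHz.
43.98 kHz > fs/2 = 28.79 kHz, folds to fs − 43.98 kHz = 13.6 kHz.
29.88 kHz > fs/2 = 28.79 kHz, folds to fs − 29.88 kHz = 27.7 kHz.
94.34 kHz mod fs = 36.76 kHz.
36.76 kHz > fs/2 = 28.79 kHz, folds to fs − 36.76 kHz = 20.82 kHz.
249.5 kHz mod fs = 19.18 kHz.
19.18 kHz ≤ fs/2 = 28.79 kHz, appears at 19.18 kHz.
85.28 kHz mod fs = 27.7 kHz.
27.7 kHz ≤ fs/2 = 28.79 kHz, appears at 27.7 kHz.
Distinct values: {13.6 kHz, 19.18 kHz, 20.82 kHz, 27.7 kHz}.

13.6 kHz, 19.18 kHz, 20.82 kHz, 27.7 kHz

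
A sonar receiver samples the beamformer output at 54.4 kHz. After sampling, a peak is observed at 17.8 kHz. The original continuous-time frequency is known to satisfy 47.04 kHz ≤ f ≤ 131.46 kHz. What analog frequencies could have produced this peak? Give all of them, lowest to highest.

72.2 kHz, 91 kHz, 126.6 kHz

Frequencies that alias to 17.8 kHz are k·fs ± 17.8 kHz for integer k ≥ 0.
k=0: 17.8 kHz.
k=1: 36.6 kHz, 72.2 kHz.
k=2: 91 kHz, 126.6 kHz.
k=3: 145.4 kHz, 181 kHz.
Within [47.04 kHz, 131.46 kHz]: 72.2 kHz, 91 kHz, 126.6 kHz.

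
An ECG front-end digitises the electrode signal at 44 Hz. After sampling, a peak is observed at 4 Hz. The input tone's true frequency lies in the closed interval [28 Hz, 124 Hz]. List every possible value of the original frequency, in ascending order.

Frequencies that alias to 4 Hz are k·fs ± 4 Hz for integer k ≥ 0.
k=0: 4 Hz.
k=1: 40 Hz, 48 Hz.
k=2: 84 Hz, 92 Hz.
k=3: 128 Hz, 136 Hz.
Within [28 Hz, 124 Hz]: 40 Hz, 48 Hz, 84 Hz, 92 Hz.

40 Hz, 48 Hz, 84 Hz, 92 Hz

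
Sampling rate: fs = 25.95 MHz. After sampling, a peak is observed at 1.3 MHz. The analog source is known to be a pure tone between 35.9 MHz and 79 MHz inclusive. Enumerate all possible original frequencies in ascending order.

50.6 MHz, 53.2 MHz, 76.55 MHz

Frequencies that alias to 1.3 MHz are k·fs ± 1.3 MHz for integer k ≥ 0.
k=0: 1.3 MHz.
k=1: 24.65 MHz, 27.25 MHz.
k=2: 50.6 MHz, 53.2 MHz.
k=3: 76.55 MHz, 79.15 MHz.
k=4: 102.5 MHz, 105.1 MHz.
Within [35.9 MHz, 79 MHz]: 50.6 MHz, 53.2 MHz, 76.55 MHz.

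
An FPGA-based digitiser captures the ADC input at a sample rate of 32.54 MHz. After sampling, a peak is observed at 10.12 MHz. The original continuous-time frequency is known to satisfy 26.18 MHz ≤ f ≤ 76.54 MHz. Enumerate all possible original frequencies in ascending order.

Frequencies that alias to 10.12 MHz are k·fs ± 10.12 MHz for integer k ≥ 0.
k=0: 10.12 MHz.
k=1: 22.42 MHz, 42.66 MHz.
k=2: 54.96 MHz, 75.2 MHz.
k=3: 87.5 MHz, 107.74 MHz.
Within [26.18 MHz, 76.54 MHz]: 42.66 MHz, 54.96 MHz, 75.2 MHz.

42.66 MHz, 54.96 MHz, 75.2 MHz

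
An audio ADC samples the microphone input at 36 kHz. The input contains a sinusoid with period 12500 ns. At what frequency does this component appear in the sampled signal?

8 kHz

T = 12500 ns → f = 1/T = 80 kHz.
80 kHz mod fs = 8 kHz.
8 kHz ≤ fs/2 = 18 kHz, appears at 8 kHz.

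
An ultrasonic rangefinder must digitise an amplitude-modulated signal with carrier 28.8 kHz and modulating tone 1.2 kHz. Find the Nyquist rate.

AM sidebands sit at fc ± fm = 27.6 kHz and 30 kHz.
Highest-frequency component: 30 kHz.
Nyquist rate = 2 × 30 kHz = 60 kHz.

60 kHz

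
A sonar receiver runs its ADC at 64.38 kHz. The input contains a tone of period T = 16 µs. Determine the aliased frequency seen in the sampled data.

T = 16 µs → f = 1/T = 62.5 kHz.
62.5 kHz > fs/2 = 32.19 kHz, folds to fs − 62.5 kHz = 1.88 kHz.

1.88 kHz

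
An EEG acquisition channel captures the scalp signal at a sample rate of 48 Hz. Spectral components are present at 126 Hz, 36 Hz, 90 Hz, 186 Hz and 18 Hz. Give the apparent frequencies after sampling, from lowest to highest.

fs/2 = 24 Hz.
126 Hz mod fs = 30 Hz.
30 Hz > fs/2 = 24 Hz, folds to fs − 30 Hz = 18 Hz.
36 Hz > fs/2 = 24 Hz, folds to fs − 36 Hz = 12 Hz.
90 Hz mod fs = 42 Hz.
42 Hz > fs/2 = 24 Hz, folds to fs − 42 Hz = 6 Hz.
186 Hz mod fs = 42 Hz.
42 Hz > fs/2 = 24 Hz, folds to fs − 42 Hz = 6 Hz.
18 Hz ≤ fs/2 = 24 Hz, passes unchanged.
Distinct values: {6 Hz, 12 Hz, 18 Hz}.

6 Hz, 12 Hz, 18 Hz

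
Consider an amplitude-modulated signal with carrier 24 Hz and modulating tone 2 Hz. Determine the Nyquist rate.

AM sidebands sit at fc ± fm = 22 Hz and 26 Hz.
Highest-frequency component: 26 Hz.
Nyquist rate = 2 × 26 Hz = 52 Hz.

52 Hz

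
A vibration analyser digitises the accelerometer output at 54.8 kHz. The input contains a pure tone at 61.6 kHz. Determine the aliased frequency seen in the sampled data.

61.6 kHz mod fs = 6.8 kHz.
6.8 kHz ≤ fs/2 = 27.4 kHz, appears at 6.8 kHz.

6.8 kHz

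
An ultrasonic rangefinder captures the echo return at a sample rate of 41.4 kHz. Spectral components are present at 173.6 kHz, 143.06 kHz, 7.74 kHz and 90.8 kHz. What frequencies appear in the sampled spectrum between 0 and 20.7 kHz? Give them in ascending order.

7.74 kHz, 8 kHz, 18.86 kHz

fs/2 = 20.7 kHz.
173.6 kHz mod fs = 8 kHz.
8 kHz ≤ fs/2 = 20.7 kHz, appears at 8 kHz.
143.06 kHz mod fs = 18.86 kHz.
18.86 kHz ≤ fs/2 = 20.7 kHz, appears at 18.86 kHz.
7.74 kHz ≤ fs/2 = 20.7 kHz, passes unchanged.
90.8 kHz mod fs = 8 kHz.
8 kHz ≤ fs/2 = 20.7 kHz, appears at 8 kHz.
Distinct values: {7.74 kHz, 8 kHz, 18.86 kHz}.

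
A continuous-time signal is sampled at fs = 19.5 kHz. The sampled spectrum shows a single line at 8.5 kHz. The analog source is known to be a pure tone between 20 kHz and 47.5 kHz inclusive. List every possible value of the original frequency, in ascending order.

Frequencies that alias to 8.5 kHz are k·fs ± 8.5 kHz for integer k ≥ 0.
k=0: 8.5 kHz.
k=1: 11 kHz, 28 kHz.
k=2: 30.5 kHz, 47.5 kHz.
k=3: 50 kHz, 67 kHz.
Within [20 kHz, 47.5 kHz]: 28 kHz, 30.5 kHz, 47.5 kHz.

28 kHz, 30.5 kHz, 47.5 kHz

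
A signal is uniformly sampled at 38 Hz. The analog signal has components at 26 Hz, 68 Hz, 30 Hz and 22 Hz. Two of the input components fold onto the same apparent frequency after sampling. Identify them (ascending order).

fs/2 = 19 Hz.
26 Hz > fs/2 = 19 Hz, folds to fs − 26 Hz = 12 Hz.
68 Hz mod fs = 30 Hz.
30 Hz > fs/2 = 19 Hz, folds to fs − 30 Hz = 8 Hz.
30 Hz > fs/2 = 19 Hz, folds to fs − 30 Hz = 8 Hz.
22 Hz > fs/2 = 19 Hz, folds to fs − 22 Hz = 16 Hz.
30 Hz and 68 Hz both map to 8 Hz.

30 Hz, 68 Hz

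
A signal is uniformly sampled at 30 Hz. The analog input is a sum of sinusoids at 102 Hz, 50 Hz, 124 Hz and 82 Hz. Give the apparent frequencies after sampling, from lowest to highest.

4 Hz, 8 Hz, 10 Hz, 12 Hz

fs/2 = 15 Hz.
102 Hz mod fs = 12 Hz.
12 Hz ≤ fs/2 = 15 Hz, appears at 12 Hz.
50 Hz mod fs = 20 Hz.
20 Hz > fs/2 = 15 Hz, folds to fs − 20 Hz = 10 Hz.
124 Hz mod fs = 4 Hz.
4 Hz ≤ fs/2 = 15 Hz, appears at 4 Hz.
82 Hz mod fs = 22 Hz.
22 Hz > fs/2 = 15 Hz, folds to fs − 22 Hz = 8 Hz.
Distinct values: {4 Hz, 8 Hz, 10 Hz, 12 Hz}.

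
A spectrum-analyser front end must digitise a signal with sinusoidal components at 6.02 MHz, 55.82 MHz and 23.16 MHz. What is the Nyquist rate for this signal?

111.64 MHz

Highest-frequency component: 55.82 MHz.
Nyquist rate = 2 × 55.82 MHz = 111.64 MHz.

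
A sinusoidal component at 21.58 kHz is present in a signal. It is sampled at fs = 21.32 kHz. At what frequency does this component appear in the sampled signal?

21.58 kHz mod fs = 0.26 kHz.
0.26 kHz ≤ fs/2 = 10.66 kHz, appears at 0.26 kHz.

0.26 kHz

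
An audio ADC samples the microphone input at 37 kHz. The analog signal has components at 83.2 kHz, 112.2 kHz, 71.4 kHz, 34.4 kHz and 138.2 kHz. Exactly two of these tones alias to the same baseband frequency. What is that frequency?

2.6 kHz

fs/2 = 18.5 kHz.
83.2 kHz mod fs = 9.2 kHz.
9.2 kHz ≤ fs/2 = 18.5 kHz, appears at 9.2 kHz.
112.2 kHz mod fs = 1.2 kHz.
1.2 kHz ≤ fs/2 = 18.5 kHz, appears at 1.2 kHz.
71.4 kHz mod fs = 34.4 kHz.
34.4 kHz > fs/2 = 18.5 kHz, folds to fs − 34.4 kHz = 2.6 kHz.
34.4 kHz > fs/2 = 18.5 kHz, folds to fs − 34.4 kHz = 2.6 kHz.
138.2 kHz mod fs = 27.2 kHz.
27.2 kHz > fs/2 = 18.5 kHz, folds to fs − 27.2 kHz = 9.8 kHz.
34.4 kHz and 71.4 kHz both map to 2.6 kHz.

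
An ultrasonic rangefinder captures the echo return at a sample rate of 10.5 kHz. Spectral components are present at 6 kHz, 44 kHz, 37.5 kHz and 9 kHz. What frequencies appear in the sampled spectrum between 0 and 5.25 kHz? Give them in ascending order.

1.5 kHz, 2 kHz, 4.5 kHz

fs/2 = 5.25 kHz.
6 kHz > fs/2 = 5.25 kHz, folds to fs − 6 kHz = 4.5 kHz.
44 kHz mod fs = 2 kHz.
2 kHz ≤ fs/2 = 5.25 kHz, appears at 2 kHz.
37.5 kHz mod fs = 6 kHz.
6 kHz > fs/2 = 5.25 kHz, folds to fs − 6 kHz = 4.5 kHz.
9 kHz > fs/2 = 5.25 kHz, folds to fs − 9 kHz = 1.5 kHz.
Distinct values: {1.5 kHz, 2 kHz, 4.5 kHz}.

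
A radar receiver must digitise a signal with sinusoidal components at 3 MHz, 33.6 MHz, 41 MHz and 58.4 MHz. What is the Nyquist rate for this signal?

116.8 MHz

Highest-frequency component: 58.4 MHz.
Nyquist rate = 2 × 58.4 MHz = 116.8 MHz.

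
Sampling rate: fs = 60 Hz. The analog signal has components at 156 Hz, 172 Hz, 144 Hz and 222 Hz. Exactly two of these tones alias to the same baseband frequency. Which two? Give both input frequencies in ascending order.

144 Hz, 156 Hz

fs/2 = 30 Hz.
156 Hz mod fs = 36 Hz.
36 Hz > fs/2 = 30 Hz, folds to fs − 36 Hz = 24 Hz.
172 Hz mod fs = 52 Hz.
52 Hz > fs/2 = 30 Hz, folds to fs − 52 Hz = 8 Hz.
144 Hz mod fs = 24 Hz.
24 Hz ≤ fs/2 = 30 Hz, appears at 24 Hz.
222 Hz mod fs = 42 Hz.
42 Hz > fs/2 = 30 Hz, folds to fs − 42 Hz = 18 Hz.
144 Hz and 156 Hz both map to 24 Hz.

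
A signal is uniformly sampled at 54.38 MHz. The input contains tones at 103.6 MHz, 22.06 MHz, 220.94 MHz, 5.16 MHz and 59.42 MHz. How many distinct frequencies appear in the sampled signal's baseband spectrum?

fs/2 = 27.19 MHz.
103.6 MHz mod fs = 49.22 MHz.
49.22 MHz > fs/2 = 27.19 MHz, folds to fs − 49.22 MHz = 5.16 MHz.
22.06 MHz ≤ fs/2 = 27.19 MHz, passes unchanged.
220.94 MHz mod fs = 3.42 MHz.
3.42 MHz ≤ fs/2 = 27.19 MHz, appears at 3.42 MHz.
5.16 MHz ≤ fs/2 = 27.19 MHz, passes unchanged.
59.42 MHz mod fs = 5.04 MHz.
5.04 MHz ≤ fs/2 = 27.19 MHz, appears at 5.04 MHz.
Distinct values: {3.42 MHz, 5.04 MHz, 5.16 MHz, 22.06 MHz} → 4.

4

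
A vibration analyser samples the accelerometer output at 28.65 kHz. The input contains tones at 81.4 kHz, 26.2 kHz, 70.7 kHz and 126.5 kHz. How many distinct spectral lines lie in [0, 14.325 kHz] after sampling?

fs/2 = 14.325 kHz.
81.4 kHz mod fs = 24.1 kHz.
24.1 kHz > fs/2 = 14.325 kHz, folds to fs − 24.1 kHz = 4.55 kHz.
26.2 kHz > fs/2 = 14.325 kHz, folds to fs − 26.2 kHz = 2.45 kHz.
70.7 kHz mod fs = 13.4 kHz.
13.4 kHz ≤ fs/2 = 14.325 kHz, appears at 13.4 kHz.
126.5 kHz mod fs = 11.9 kHz.
11.9 kHz ≤ fs/2 = 14.325 kHz, appears at 11.9 kHz.
Distinct values: {2.45 kHz, 4.55 kHz, 11.9 kHz, 13.4 kHz} → 4.

4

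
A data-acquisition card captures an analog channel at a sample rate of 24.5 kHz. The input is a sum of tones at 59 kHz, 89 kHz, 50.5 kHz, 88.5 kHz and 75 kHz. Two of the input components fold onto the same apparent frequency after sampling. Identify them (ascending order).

fs/2 = 12.25 kHz.
59 kHz mod fs = 10 kHz.
10 kHz ≤ fs/2 = 12.25 kHz, appears at 10 kHz.
89 kHz mod fs = 15.5 kHz.
15.5 kHz > fs/2 = 12.25 kHz, folds to fs − 15.5 kHz = 9 kHz.
50.5 kHz mod fs = 1.5 kHz.
1.5 kHz ≤ fs/2 = 12.25 kHz, appears at 1.5 kHz.
88.5 kHz mod fs = 15 kHz.
15 kHz > fs/2 = 12.25 kHz, folds to fs − 15 kHz = 9.5 kHz.
75 kHz mod fs = 1.5 kHz.
1.5 kHz ≤ fs/2 = 12.25 kHz, appears at 1.5 kHz.
50.5 kHz and 75 kHz both map to 1.5 kHz.

50.5 kHz, 75 kHz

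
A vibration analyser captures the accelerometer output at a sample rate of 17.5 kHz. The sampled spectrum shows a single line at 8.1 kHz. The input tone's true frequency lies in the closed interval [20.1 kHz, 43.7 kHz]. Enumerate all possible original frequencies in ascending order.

Frequencies that alias to 8.1 kHz are k·fs ± 8.1 kHz for integer k ≥ 0.
k=0: 8.1 kHz.
k=1: 9.4 kHz, 25.6 kHz.
k=2: 26.9 kHz, 43.1 kHz.
k=3: 44.4 kHz, 60.6 kHz.
Within [20.1 kHz, 43.7 kHz]: 25.6 kHz, 26.9 kHz, 43.1 kHz.

25.6 kHz, 26.9 kHz, 43.1 kHz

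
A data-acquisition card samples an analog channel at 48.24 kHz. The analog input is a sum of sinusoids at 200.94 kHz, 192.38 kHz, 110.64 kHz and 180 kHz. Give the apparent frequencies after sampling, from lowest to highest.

0.58 kHz, 7.98 kHz, 12.96 kHz, 14.16 kHz

fs/2 = 24.12 kHz.
200.94 kHz mod fs = 7.98 kHz.
7.98 kHz ≤ fs/2 = 24.12 kHz, appears at 7.98 kHz.
192.38 kHz mod fs = 47.66 kHz.
47.66 kHz > fs/2 = 24.12 kHz, folds to fs − 47.66 kHz = 0.58 kHz.
110.64 kHz mod fs = 14.16 kHz.
14.16 kHz ≤ fs/2 = 24.12 kHz, appears at 14.16 kHz.
180 kHz mod fs = 35.28 kHz.
35.28 kHz > fs/2 = 24.12 kHz, folds to fs − 35.28 kHz = 12.96 kHz.
Distinct values: {0.58 kHz, 7.98 kHz, 12.96 kHz, 14.16 kHz}.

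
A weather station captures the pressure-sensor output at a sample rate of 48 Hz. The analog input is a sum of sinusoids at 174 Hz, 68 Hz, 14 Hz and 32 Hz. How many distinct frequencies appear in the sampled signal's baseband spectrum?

4

fs/2 = 24 Hz.
174 Hz mod fs = 30 Hz.
30 Hz > fs/2 = 24 Hz, folds to fs − 30 Hz = 18 Hz.
68 Hz mod fs = 20 Hz.
20 Hz ≤ fs/2 = 24 Hz, appears at 20 Hz.
14 Hz ≤ fs/2 = 24 Hz, passes unchanged.
32 Hz > fs/2 = 24 Hz, folds to fs − 32 Hz = 16 Hz.
Distinct values: {14 Hz, 16 Hz, 18 Hz, 20 Hz} → 4.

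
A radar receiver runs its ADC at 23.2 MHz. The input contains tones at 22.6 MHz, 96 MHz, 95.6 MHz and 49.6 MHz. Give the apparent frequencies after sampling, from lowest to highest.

0.6 MHz, 2.8 MHz, 3.2 MHz

fs/2 = 11.6 MHz.
22.6 MHz > fs/2 = 11.6 MHz, folds to fs − 22.6 MHz = 0.6 MHz.
96 MHz mod fs = 3.2 MHz.
3.2 MHz ≤ fs/2 = 11.6 MHz, appears at 3.2 MHz.
95.6 MHz mod fs = 2.8 MHz.
2.8 MHz ≤ fs/2 = 11.6 MHz, appears at 2.8 MHz.
49.6 MHz mod fs = 3.2 MHz.
3.2 MHz ≤ fs/2 = 11.6 MHz, appears at 3.2 MHz.
Distinct values: {0.6 MHz, 2.8 MHz, 3.2 MHz}.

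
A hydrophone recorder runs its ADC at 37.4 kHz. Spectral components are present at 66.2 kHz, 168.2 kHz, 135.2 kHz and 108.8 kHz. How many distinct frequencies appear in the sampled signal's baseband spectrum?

4

fs/2 = 18.7 kHz.
66.2 kHz mod fs = 28.8 kHz.
28.8 kHz > fs/2 = 18.7 kHz, folds to fs − 28.8 kHz = 8.6 kHz.
168.2 kHz mod fs = 18.6 kHz.
18.6 kHz ≤ fs/2 = 18.7 kHz, appears at 18.6 kHz.
135.2 kHz mod fs = 23 kHz.
23 kHz > fs/2 = 18.7 kHz, folds to fs − 23 kHz = 14.4 kHz.
108.8 kHz mod fs = 34 kHz.
34 kHz > fs/2 = 18.7 kHz, folds to fs − 34 kHz = 3.4 kHz.
Distinct values: {3.4 kHz, 8.6 kHz, 14.4 kHz, 18.6 kHz} → 4.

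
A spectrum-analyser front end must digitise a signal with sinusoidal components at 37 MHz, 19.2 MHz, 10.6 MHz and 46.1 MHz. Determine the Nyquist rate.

Highest-frequency component: 46.1 MHz.
Nyquist rate = 2 × 46.1 MHz = 92.2 MHz.

92.2 MHz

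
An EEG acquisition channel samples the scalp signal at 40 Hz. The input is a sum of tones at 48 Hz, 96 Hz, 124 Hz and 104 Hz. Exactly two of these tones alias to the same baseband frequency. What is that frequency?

fs/2 = 20 Hz.
48 Hz mod fs = 8 Hz.
8 Hz ≤ fs/2 = 20 Hz, appears at 8 Hz.
96 Hz mod fs = 16 Hz.
16 Hz ≤ fs/2 = 20 Hz, appears at 16 Hz.
124 Hz mod fs = 4 Hz.
4 Hz ≤ fs/2 = 20 Hz, appears at 4 Hz.
104 Hz mod fs = 24 Hz.
24 Hz > fs/2 = 20 Hz, folds to fs − 24 Hz = 16 Hz.
96 Hz and 104 Hz both map to 16 Hz.

16 Hz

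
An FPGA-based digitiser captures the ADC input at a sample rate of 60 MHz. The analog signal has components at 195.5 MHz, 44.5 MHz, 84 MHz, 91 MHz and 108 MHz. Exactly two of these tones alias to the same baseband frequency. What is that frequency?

15.5 MHz

fs/2 = 30 MHz.
195.5 MHz mod fs = 15.5 MHz.
15.5 MHz ≤ fs/2 = 30 MHz, appears at 15.5 MHz.
44.5 MHz > fs/2 = 30 MHz, folds to fs − 44.5 MHz = 15.5 MHz.
84 MHz mod fs = 24 MHz.
24 MHz ≤ fs/2 = 30 MHz, appears at 24 MHz.
91 MHz mod fs = 31 MHz.
31 MHz > fs/2 = 30 MHz, folds to fs − 31 MHz = 29 MHz.
108 MHz mod fs = 48 MHz.
48 MHz > fs/2 = 30 MHz, folds to fs − 48 MHz = 12 MHz.
44.5 MHz and 195.5 MHz both map to 15.5 MHz.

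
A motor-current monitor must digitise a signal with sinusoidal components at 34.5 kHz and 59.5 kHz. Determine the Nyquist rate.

Highest-frequency component: 59.5 kHz.
Nyquist rate = 2 × 59.5 kHz = 119 kHz.

119 kHz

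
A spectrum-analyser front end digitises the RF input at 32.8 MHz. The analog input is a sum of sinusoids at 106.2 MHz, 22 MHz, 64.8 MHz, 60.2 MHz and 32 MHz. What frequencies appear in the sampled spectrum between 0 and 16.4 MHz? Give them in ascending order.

0.8 MHz, 5.4 MHz, 7.8 MHz, 10.8 MHz

fs/2 = 16.4 MHz.
106.2 MHz mod fs = 7.8 MHz.
7.8 MHz ≤ fs/2 = 16.4 MHz, appears at 7.8 MHz.
22 MHz > fs/2 = 16.4 MHz, folds to fs − 22 MHz = 10.8 MHz.
64.8 MHz mod fs = 32 MHz.
32 MHz > fs/2 = 16.4 MHz, folds to fs − 32 MHz = 0.8 MHz.
60.2 MHz mod fs = 27.4 MHz.
27.4 MHz > fs/2 = 16.4 MHz, folds to fs − 27.4 MHz = 5.4 MHz.
32 MHz > fs/2 = 16.4 MHz, folds to fs − 32 MHz = 0.8 MHz.
Distinct values: {0.8 MHz, 5.4 MHz, 7.8 MHz, 10.8 MHz}.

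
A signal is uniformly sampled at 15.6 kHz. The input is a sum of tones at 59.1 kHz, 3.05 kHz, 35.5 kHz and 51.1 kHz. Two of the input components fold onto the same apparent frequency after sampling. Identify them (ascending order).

35.5 kHz, 51.1 kHz

fs/2 = 7.8 kHz.
59.1 kHz mod fs = 12.3 kHz.
12.3 kHz > fs/2 = 7.8 kHz, folds to fs − 12.3 kHz = 3.3 kHz.
3.05 kHz ≤ fs/2 = 7.8 kHz, passes unchanged.
35.5 kHz mod fs = 4.3 kHz.
4.3 kHz ≤ fs/2 = 7.8 kHz, appears at 4.3 kHz.
51.1 kHz mod fs = 4.3 kHz.
4.3 kHz ≤ fs/2 = 7.8 kHz, appears at 4.3 kHz.
35.5 kHz and 51.1 kHz both map to 4.3 kHz.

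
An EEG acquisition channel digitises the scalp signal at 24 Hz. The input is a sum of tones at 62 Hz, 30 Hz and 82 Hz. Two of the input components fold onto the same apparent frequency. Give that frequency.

10 Hz

fs/2 = 12 Hz.
62 Hz mod fs = 14 Hz.
14 Hz > fs/2 = 12 Hz, folds to fs − 14 Hz = 10 Hz.
30 Hz mod fs = 6 Hz.
6 Hz ≤ fs/2 = 12 Hz, appears at 6 Hz.
82 Hz mod fs = 10 Hz.
10 Hz ≤ fs/2 = 12 Hz, appears at 10 Hz.
62 Hz and 82 Hz both map to 10 Hz.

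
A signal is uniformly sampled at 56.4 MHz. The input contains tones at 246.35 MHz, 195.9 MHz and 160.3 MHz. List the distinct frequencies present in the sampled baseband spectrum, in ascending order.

8.9 MHz, 20.75 MHz, 26.7 MHz

fs/2 = 28.2 MHz.
246.35 MHz mod fs = 20.75 MHz.
20.75 MHz ≤ fs/2 = 28.2 MHz, appears at 20.75 MHz.
195.9 MHz mod fs = 26.7 MHz.
26.7 MHz ≤ fs/2 = 28.2 MHz, appears at 26.7 MHz.
160.3 MHz mod fs = 47.5 MHz.
47.5 MHz > fs/2 = 28.2 MHz, folds to fs − 47.5 MHz = 8.9 MHz.
Distinct values: {8.9 MHz, 20.75 MHz, 26.7 MHz}.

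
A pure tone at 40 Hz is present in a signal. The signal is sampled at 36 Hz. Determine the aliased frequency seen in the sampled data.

4 Hz

40 Hz mod fs = 4 Hz.
4 Hz ≤ fs/2 = 18 Hz, appears at 4 Hz.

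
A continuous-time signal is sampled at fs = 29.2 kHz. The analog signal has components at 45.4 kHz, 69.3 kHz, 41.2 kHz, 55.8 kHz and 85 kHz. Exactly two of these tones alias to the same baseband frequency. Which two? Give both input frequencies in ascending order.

fs/2 = 14.6 kHz.
45.4 kHz mod fs = 16.2 kHz.
16.2 kHz > fs/2 = 14.6 kHz, folds to fs − 16.2 kHz = 13 kHz.
69.3 kHz mod fs = 10.9 kHz.
10.9 kHz ≤ fs/2 = 14.6 kHz, appears at 10.9 kHz.
41.2 kHz mod fs = 12 kHz.
12 kHz ≤ fs/2 = 14.6 kHz, appears at 12 kHz.
55.8 kHz mod fs = 26.6 kHz.
26.6 kHz > fs/2 = 14.6 kHz, folds to fs − 26.6 kHz = 2.6 kHz.
85 kHz mod fs = 26.6 kHz.
26.6 kHz > fs/2 = 14.6 kHz, folds to fs − 26.6 kHz = 2.6 kHz.
55.8 kHz and 85 kHz both map to 2.6 kHz.

55.8 kHz, 85 kHz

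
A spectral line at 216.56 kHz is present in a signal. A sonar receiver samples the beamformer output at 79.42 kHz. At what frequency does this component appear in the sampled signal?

21.7 kHz

216.56 kHz mod fs = 57.72 kHz.
57.72 kHz > fs/2 = 39.71 kHz, folds to fs − 57.72 kHz = 21.7 kHz.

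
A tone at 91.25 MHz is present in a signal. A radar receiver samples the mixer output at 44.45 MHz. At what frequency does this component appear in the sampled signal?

91.25 MHz mod fs = 2.35 MHz.
2.35 MHz ≤ fs/2 = 22.225 MHz, appears at 2.35 MHz.

2.35 MHz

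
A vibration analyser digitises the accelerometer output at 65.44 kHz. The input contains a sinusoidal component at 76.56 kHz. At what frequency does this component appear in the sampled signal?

11.12 kHz

76.56 kHz mod fs = 11.12 kHz.
11.12 kHz ≤ fs/2 = 32.72 kHz, appears at 11.12 kHz.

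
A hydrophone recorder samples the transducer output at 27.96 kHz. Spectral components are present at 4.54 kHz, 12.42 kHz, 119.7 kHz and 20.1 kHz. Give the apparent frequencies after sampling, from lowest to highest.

fs/2 = 13.98 kHz.
4.54 kHz ≤ fs/2 = 13.98 kHz, passes unchanged.
12.42 kHz ≤ fs/2 = 13.98 kHz, passes unchanged.
119.7 kHz mod fs = 7.86 kHz.
7.86 kHz ≤ fs/2 = 13.98 kHz, appears at 7.86 kHz.
20.1 kHz > fs/2 = 13.98 kHz, folds to fs − 20.1 kHz = 7.86 kHz.
Distinct values: {4.54 kHz, 7.86 kHz, 12.42 kHz}.

4.54 kHz, 7.86 kHz, 12.42 kHz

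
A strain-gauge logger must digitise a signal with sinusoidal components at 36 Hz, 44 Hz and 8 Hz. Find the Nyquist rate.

Highest-frequency component: 44 Hz.
Nyquist rate = 2 × 44 Hz = 88 Hz.

88 Hz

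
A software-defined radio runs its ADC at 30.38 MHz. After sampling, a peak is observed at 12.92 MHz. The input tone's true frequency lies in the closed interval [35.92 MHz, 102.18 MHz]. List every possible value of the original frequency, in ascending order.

Frequencies that alias to 12.92 MHz are k·fs ± 12.92 MHz for integer k ≥ 0.
k=0: 12.92 MHz.
k=1: 17.46 MHz, 43.3 MHz.
k=2: 47.84 MHz, 73.68 MHz.
k=3: 78.22 MHz, 104.06 MHz.
k=4: 108.6 MHz, 134.44 MHz.
Within [35.92 MHz, 102.18 MHz]: 43.3 MHz, 47.84 MHz, 73.68 MHz, 78.22 MHz.

43.3 MHz, 47.84 MHz, 73.68 MHz, 78.22 MHz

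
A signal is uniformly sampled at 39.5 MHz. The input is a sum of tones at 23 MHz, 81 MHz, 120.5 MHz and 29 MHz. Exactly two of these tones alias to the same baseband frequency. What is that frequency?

fs/2 = 19.75 MHz.
23 MHz > fs/2 = 19.75 MHz, folds to fs − 23 MHz = 16.5 MHz.
81 MHz mod fs = 2 MHz.
2 MHz ≤ fs/2 = 19.75 MHz, appears at 2 MHz.
120.5 MHz mod fs = 2 MHz.
2 MHz ≤ fs/2 = 19.75 MHz, appears at 2 MHz.
29 MHz > fs/2 = 19.75 MHz, folds to fs − 29 MHz = 10.5 MHz.
81 MHz and 120.5 MHz both map to 2 MHz.

2 MHz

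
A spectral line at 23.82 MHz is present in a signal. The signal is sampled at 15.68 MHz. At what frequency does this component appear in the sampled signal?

7.54 MHz

23.82 MHz mod fs = 8.14 MHz.
8.14 MHz > fs/2 = 7.84 MHz, folds to fs − 8.14 MHz = 7.54 MHz.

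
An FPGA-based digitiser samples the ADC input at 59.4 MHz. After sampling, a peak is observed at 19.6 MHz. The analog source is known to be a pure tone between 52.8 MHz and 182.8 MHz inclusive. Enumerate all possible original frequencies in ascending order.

79 MHz, 99.2 MHz, 138.4 MHz, 158.6 MHz

Frequencies that alias to 19.6 MHz are k·fs ± 19.6 MHz for integer k ≥ 0.
k=0: 19.6 MHz.
k=1: 39.8 MHz, 79 MHz.
k=2: 99.2 MHz, 138.4 MHz.
k=3: 158.6 MHz, 197.8 MHz.
k=4: 218 MHz, 257.2 MHz.
Within [52.8 MHz, 182.8 MHz]: 79 MHz, 99.2 MHz, 138.4 MHz, 158.6 MHz.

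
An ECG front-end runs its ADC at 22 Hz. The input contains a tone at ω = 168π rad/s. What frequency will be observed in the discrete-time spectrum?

4 Hz

ω = 168π rad/s → f = ω/(2π) = 84 Hz.
84 Hz mod fs = 18 Hz.
18 Hz > fs/2 = 11 Hz, folds to fs − 18 Hz = 4 Hz.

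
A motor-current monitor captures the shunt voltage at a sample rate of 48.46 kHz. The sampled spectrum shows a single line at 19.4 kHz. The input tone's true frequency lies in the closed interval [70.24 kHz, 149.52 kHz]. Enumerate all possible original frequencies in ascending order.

Frequencies that alias to 19.4 kHz are k·fs ± 19.4 kHz for integer k ≥ 0.
k=0: 19.4 kHz.
k=1: 29.06 kHz, 67.86 kHz.
k=2: 77.52 kHz, 116.32 kHz.
k=3: 125.98 kHz, 164.78 kHz.
k=4: 174.44 kHz, 213.24 kHz.
Within [70.24 kHz, 149.52 kHz]: 77.52 kHz, 116.32 kHz, 125.98 kHz.

77.52 kHz, 116.32 kHz, 125.98 kHz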